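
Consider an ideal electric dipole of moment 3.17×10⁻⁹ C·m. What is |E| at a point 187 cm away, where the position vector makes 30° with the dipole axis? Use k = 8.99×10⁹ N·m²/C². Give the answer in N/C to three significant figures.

E ≈ 7.86 N/C

At angle θ the dipole field magnitude is E = (kp/r³)·√(1 + 3cos²θ).
kp/r³ = (8.99×10⁹)(3.17×10⁻⁹) / (1.87)³ = 4.358 N/C.
√(1 + 3cos²30°) = √(1 + 3·0.7500) = √3.2500 ≈ 1.8028.
E ≈ 4.358 × 1.803 = 7.857 N/C.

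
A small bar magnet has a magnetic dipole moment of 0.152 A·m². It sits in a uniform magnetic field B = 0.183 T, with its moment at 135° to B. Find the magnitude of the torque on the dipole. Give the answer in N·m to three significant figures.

Torque on a magnetic dipole: τ = mB sinθ.
τ = (0.152)(0.183)·sin135° = 0.01967 N·m.

τ ≈ 0.0197 N·m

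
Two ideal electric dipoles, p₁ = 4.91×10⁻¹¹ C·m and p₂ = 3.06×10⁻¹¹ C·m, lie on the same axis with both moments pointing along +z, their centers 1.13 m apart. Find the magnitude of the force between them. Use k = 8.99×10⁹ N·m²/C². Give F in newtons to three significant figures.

F ≈ 4.97×10⁻¹¹ N

On-axis field of dipole 1 at distance r: E = 2kp₁/r³. Force on dipole 2 is F = p₂·dE/dr (gradient along axis).
dE/dr = −6kp₁/r⁴, so |F| = 6kp₁p₂/r⁴ (attractive for aligned moments).
F = 6(8.99×10⁹)(4.91×10⁻¹¹)(3.06×10⁻¹¹)/(1.13)⁴ = 4.971×10⁻¹¹ N.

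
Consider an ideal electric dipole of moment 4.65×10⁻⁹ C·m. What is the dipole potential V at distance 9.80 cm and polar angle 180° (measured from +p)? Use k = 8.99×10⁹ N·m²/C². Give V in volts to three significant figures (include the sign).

The dipole potential is V = kp cosθ / r².
V = (8.99×10⁹)(4.65×10⁻⁹)·cos180° / (0.0980)² = -4353 V.

V ≈ -4350 V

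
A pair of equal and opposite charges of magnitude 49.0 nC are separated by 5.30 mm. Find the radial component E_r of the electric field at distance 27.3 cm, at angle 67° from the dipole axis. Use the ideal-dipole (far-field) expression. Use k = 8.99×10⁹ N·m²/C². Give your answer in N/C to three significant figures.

E_r ≈ 89.7 N/C

Dipole moment p = qd = (4.90×10⁻⁸ C)(0.00530 m) = 2.597×10⁻¹⁰ C·m.
For a dipole, E_r = (2kp cosθ)/r³.
kp/r³ = (8.99×10⁹)(2.597×10⁻¹⁰)/(0.273)³ = 114.7 N/C.
E_r = 2·114.7·cos67° = 89.67 N/C.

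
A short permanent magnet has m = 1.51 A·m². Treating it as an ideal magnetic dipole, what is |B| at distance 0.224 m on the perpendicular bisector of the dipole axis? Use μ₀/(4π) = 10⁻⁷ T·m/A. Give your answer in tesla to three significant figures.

In the equatorial plane B = (μ₀/4π)·m/r³ (half the axial value).
B = (10⁻⁷)·(1.51) / (0.224)³ = 1.343×10⁻⁵ T.

B ≈ 1.34×10⁻⁵ T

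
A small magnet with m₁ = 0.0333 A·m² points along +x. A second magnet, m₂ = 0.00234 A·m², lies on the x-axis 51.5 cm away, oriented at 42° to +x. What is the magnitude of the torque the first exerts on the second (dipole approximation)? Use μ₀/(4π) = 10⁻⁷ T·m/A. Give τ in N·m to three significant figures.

τ ≈ 7.63×10⁻¹¹ N·m

Dipole B is on the axis of dipole A, so B₁ there is axial: B₁ = (μ₀/4π)·2m₁/r³ along +x.
B₁ = 2(10⁻⁷)(0.0333)/(0.515)³ = 4.876×10⁻⁸ T.
τ = m₂ B₁ sinθ.
τ = (0.00234)(4.876×10⁻⁸)·sin42° = 7.634×10⁻¹¹ N·m.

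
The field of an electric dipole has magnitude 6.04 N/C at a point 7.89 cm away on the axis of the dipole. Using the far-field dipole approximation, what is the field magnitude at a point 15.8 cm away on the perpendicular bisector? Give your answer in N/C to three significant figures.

Dipole fields scale as 1/r³ in the far field.
The axial field is twice the equatorial field at the same r, so the geometry factor is 1/2.
E₂ = E₁ · (1/2) · (r₁/r₂)³ = 6.04 · 0.5 · (7.89/15.8)³.
(r₁/r₂)³ = (0.4994)³ = 0.1245.
E₂ ≈ 0.3761 N/C.

E ≈ 0.376 N/C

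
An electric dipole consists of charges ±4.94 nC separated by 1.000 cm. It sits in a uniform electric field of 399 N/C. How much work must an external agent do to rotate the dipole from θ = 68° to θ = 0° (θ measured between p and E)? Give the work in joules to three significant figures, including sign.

W ≈ -1.23×10⁻⁸ J

Dipole moment p = qd = (4.94×10⁻⁹ C)(0.0100 m) = 4.94×10⁻¹¹ C·m.
W_ext = ΔU = U(θ₂) − U(θ₁) = −pE cosθ₂ − (−pE cosθ₁) = pE(cosθ₁ − cosθ₂).
W = (4.94×10⁻¹¹)(399)·(cos68° − cos0°) = (1.971×10⁻⁸)·(-0.6254) = -1.233×10⁻⁸ J.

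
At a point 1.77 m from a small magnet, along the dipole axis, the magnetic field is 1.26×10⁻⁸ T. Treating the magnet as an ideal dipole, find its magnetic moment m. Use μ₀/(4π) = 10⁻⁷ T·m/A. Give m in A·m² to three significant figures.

On axis B = (μ₀/4π)·2m/r³, so m = Br³·4π/(μ₀·2).
m = (1.26×10⁻⁸)·(1.77)³ / (2·10⁻⁷) = 0.3493 A·m².

m ≈ 0.349 A·m²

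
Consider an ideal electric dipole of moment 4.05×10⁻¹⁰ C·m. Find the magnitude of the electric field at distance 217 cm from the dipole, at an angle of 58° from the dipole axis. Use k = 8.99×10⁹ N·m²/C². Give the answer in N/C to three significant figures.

E ≈ 0.484 N/C

At angle θ the dipole field magnitude is E = (kp/r³)·√(1 + 3cos²θ).
kp/r³ = (8.99×10⁹)(4.05×10⁻¹⁰) / (2.17)³ = 0.3563 N/C.
√(1 + 3cos²58°) = √(1 + 3·0.2808) = √1.8424 ≈ 1.3574.
E ≈ 0.3563 × 1.357 = 0.4837 N/C.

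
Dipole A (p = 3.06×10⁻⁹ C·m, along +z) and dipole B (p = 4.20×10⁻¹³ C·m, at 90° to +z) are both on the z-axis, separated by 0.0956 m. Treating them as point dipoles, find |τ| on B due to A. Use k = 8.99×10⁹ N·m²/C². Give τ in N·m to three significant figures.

τ ≈ 2.64×10⁻⁸ N·m

The second dipole sits on the axis of the first, so the field there is axial: E₁ = 2kp₁/r³ along +z.
E₁ = 2(8.99×10⁹)(3.06×10⁻⁹)/(0.0956)³ = 6.297×10⁴ N/C.
Torque on the second dipole: τ = p₂ E₁ sinθ.
τ = (4.20×10⁻¹³)(6.297×10⁴)·sin90° = 2.645×10⁻⁸ N·m.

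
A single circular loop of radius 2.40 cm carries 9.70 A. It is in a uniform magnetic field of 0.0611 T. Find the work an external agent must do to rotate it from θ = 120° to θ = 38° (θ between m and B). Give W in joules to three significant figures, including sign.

Magnetic moment m = IA = Iπa² = (9.70)·π·(0.0240)² = 0.01755 A·m².
W_ext = ΔU = −mB cosθ₂ + mB cosθ₁ = mB(cosθ₁ − cosθ₂).
W = (0.01755)(0.0611)·(cos120° − cos38°) = (0.001072)·(-1.2880) = -0.001381 J.

W ≈ -0.00138 J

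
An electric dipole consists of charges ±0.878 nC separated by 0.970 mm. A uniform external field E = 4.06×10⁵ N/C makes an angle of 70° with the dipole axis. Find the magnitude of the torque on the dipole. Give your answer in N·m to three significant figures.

Dipole moment p = qd = (8.78×10⁻¹⁰ C)(9.70×10⁻⁴ m) = 8.517×10⁻¹³ C·m.
Torque on an electric dipole: τ = pE sinθ.
τ = (8.517×10⁻¹³)(4.06×10⁵)·sin70° = 3.249×10⁻⁷ N·m.

τ ≈ 3.25×10⁻⁷ N·m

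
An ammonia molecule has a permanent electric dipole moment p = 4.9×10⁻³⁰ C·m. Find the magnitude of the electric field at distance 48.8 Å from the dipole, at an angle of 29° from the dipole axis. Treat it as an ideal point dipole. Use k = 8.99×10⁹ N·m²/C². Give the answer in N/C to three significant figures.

At angle θ the dipole field magnitude is E = (kp/r³)·√(1 + 3cos²θ).
kp/r³ = (8.99×10⁹)(4.90×10⁻³⁰) / (4.88×10⁻⁹)³ = 3.790×10⁵ N/C.
√(1 + 3cos²29°) = √(1 + 3·0.7650) = √3.2949 ≈ 1.8152.
E ≈ 3.790×10⁵ × 1.815 = 6.880×10⁵ N/C.

E ≈ 6.88×10⁵ N/C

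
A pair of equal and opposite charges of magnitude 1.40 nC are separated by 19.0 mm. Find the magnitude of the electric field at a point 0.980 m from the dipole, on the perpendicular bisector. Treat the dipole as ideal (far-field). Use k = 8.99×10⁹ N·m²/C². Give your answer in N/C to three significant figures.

E ≈ 0.254 N/C

Dipole moment p = qd = (1.40×10⁻⁹ C)(0.0190 m) = 2.66×10⁻¹¹ C·m.
On the perpendicular bisector E = kp/r³ (half the axial value at the same distance).
E = (8.99×10⁹)(2.66×10⁻¹¹) / (0.980)³ = 0.2541 N/C.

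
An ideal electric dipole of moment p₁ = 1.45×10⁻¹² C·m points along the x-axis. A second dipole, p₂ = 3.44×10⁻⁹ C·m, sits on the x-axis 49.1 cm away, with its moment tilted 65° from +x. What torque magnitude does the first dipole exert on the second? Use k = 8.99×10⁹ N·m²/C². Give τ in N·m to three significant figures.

The second dipole sits on the axis of the first, so the field there is axial: E₁ = 2kp₁/r³ along +x.
E₁ = 2(8.99×10⁹)(1.45×10⁻¹²)/(0.491)³ = 0.2202 N/C.
Torque on the second dipole: τ = p₂ E₁ sinθ.
τ = (3.44×10⁻⁹)(0.2202)·sin65° = 6.867×10⁻¹⁰ N·m.

τ ≈ 6.87×10⁻¹⁰ N·m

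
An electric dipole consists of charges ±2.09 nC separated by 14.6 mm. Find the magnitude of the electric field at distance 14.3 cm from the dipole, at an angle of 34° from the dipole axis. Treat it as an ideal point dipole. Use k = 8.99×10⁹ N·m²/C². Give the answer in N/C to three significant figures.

E ≈ 164 N/C

Dipole moment p = qd = (2.09×10⁻⁹ C)(0.0146 m) = 3.051×10⁻¹¹ C·m.
At angle θ the dipole field magnitude is E = (kp/r³)·√(1 + 3cos²θ).
kp/r³ = (8.99×10⁹)(3.051×10⁻¹¹) / (0.143)³ = 93.80 N/C.
√(1 + 3cos²34°) = √(1 + 3·0.6873) = √3.0619 ≈ 1.7498.
E ≈ 93.80 × 1.750 = 164.1 N/C.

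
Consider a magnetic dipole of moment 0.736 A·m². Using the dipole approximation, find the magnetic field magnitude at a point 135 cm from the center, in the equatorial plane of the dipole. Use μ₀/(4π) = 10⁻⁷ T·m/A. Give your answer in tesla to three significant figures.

B ≈ 2.99×10⁻⁸ T

In the equatorial plane B = (μ₀/4π)·m/r³ (half the axial value).
B = (10⁻⁷)·(0.736) / (1.35)³ = 2.991×10⁻⁸ T.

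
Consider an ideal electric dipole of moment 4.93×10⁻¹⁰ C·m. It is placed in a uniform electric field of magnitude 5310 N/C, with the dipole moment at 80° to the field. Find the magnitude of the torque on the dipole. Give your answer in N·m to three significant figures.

Torque on an electric dipole: τ = pE sinθ.
τ = (4.93×10⁻¹⁰)(5310)·sin80° = 2.578×10⁻⁶ N·m.

τ ≈ 2.58×10⁻⁶ N·m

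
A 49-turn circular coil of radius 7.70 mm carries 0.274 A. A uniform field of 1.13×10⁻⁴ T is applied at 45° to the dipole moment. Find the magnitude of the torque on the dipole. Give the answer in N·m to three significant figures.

m = NIA = NIπa² = 49·(0.274)·π·(0.00770)² = 0.002501 A·m².
Torque on a magnetic dipole: τ = mB sinθ.
τ = (0.002501)(1.13×10⁻⁴)·sin45° = 1.998×10⁻⁷ N·m.

τ ≈ 2.00×10⁻⁷ N·m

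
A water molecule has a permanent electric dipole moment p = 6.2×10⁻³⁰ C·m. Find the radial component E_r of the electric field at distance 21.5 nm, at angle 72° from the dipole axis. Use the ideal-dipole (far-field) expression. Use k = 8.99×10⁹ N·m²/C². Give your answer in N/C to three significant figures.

For a dipole, E_r = (2kp cosθ)/r³.
kp/r³ = (8.99×10⁹)(6.20×10⁻³⁰)/(2.15×10⁻⁸)³ = 5608 N/C.
E_r = 2·5608·cos72° = 3466 N/C.

E_r ≈ 3470 N/C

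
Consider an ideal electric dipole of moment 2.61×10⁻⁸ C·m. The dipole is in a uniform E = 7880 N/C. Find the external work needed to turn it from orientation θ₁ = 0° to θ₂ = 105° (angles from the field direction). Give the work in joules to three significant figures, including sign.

W ≈ 2.59×10⁻⁴ J

W_ext = ΔU = U(θ₂) − U(θ₁) = −pE cosθ₂ − (−pE cosθ₁) = pE(cosθ₁ − cosθ₂).
W = (2.61×10⁻⁸)(7880)·(cos0° − cos105°) = (2.057×10⁻⁴)·(+1.2588) = 2.589×10⁻⁴ J.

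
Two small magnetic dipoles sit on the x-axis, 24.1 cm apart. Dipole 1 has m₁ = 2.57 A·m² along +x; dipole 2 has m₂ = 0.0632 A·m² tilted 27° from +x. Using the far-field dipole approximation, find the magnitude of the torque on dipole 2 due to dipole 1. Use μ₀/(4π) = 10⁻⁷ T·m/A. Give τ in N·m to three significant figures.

Dipole B is on the axis of dipole A, so B₁ there is axial: B₁ = (μ₀/4π)·2m₁/r³ along +x.
B₁ = 2(10⁻⁷)(2.57)/(0.241)³ = 3.672×10⁻⁵ T.
τ = m₂ B₁ sinθ.
τ = (0.0632)(3.672×10⁻⁵)·sin27° = 1.054×10⁻⁶ N·m.

τ ≈ 1.05×10⁻⁶ N·m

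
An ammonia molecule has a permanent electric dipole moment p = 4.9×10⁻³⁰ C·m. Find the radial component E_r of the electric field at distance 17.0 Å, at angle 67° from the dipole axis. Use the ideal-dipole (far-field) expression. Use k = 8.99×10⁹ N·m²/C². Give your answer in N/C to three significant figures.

For a dipole, E_r = (2kp cosθ)/r³.
kp/r³ = (8.99×10⁹)(4.90×10⁻³⁰)/(1.70×10⁻⁹)³ = 8.966×10⁶ N/C.
E_r = 2·8.966×10⁶·cos67° = 7.007×10⁶ N/C.

E_r ≈ 7.01×10⁶ N/C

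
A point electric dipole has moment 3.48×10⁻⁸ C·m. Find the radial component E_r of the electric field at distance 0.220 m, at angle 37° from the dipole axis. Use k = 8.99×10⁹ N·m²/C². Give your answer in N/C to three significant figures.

E_r ≈ 4.69×10⁴ N/C

For a dipole, E_r = (2kp cosθ)/r³.
kp/r³ = (8.99×10⁹)(3.48×10⁻⁸)/(0.220)³ = 2.938×10⁴ N/C.
E_r = 2·2.938×10⁴·cos37° = 4.693×10⁴ N/C.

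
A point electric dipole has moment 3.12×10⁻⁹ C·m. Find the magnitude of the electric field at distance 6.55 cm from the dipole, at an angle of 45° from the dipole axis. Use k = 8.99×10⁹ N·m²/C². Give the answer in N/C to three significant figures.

At angle θ the dipole field magnitude is E = (kp/r³)·√(1 + 3cos²θ).
kp/r³ = (8.99×10⁹)(3.12×10⁻⁹) / (0.0655)³ = 9.981×10⁴ N/C.
√(1 + 3cos²45°) = √(1 + 3·0.5000) = √2.5000 ≈ 1.5811.
E ≈ 9.981×10⁴ × 1.581 = 1.578×10⁵ N/C.

E ≈ 1.58×10⁵ N/C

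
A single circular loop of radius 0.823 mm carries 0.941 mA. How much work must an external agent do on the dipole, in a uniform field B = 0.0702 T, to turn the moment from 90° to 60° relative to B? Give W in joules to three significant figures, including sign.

W ≈ -7.03×10⁻¹¹ J

Magnetic moment m = IA = Iπa² = (9.41×10⁻⁴)·π·(8.23×10⁻⁴)² = 2.002×10⁻⁹ A·m².
W_ext = ΔU = −mB cosθ₂ + mB cosθ₁ = mB(cosθ₁ − cosθ₂).
W = (2.002×10⁻⁹)(0.0702)·(cos90° − cos60°) = (1.405×10⁻¹⁰)·(-0.5000) = -7.027×10⁻¹¹ J.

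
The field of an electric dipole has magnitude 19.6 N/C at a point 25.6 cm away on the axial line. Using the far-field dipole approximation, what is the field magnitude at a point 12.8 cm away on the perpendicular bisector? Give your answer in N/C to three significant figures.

E ≈ 78.4 N/C

Dipole fields scale as 1/r³ in the far field.
The axial field is twice the equatorial field at the same r, so the geometry factor is 1/2.
E₂ = E₁ · (1/2) · (r₁/r₂)³ = 19.6 · 0.5 · (25.6/12.8)³.
(r₁/r₂)³ = (2)³ = 8.
E₂ ≈ 78.40 N/C.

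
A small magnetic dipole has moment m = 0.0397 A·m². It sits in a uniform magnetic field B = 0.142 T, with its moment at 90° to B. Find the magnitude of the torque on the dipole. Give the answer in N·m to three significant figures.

τ ≈ 0.00564 N·m

Torque on a magnetic dipole: τ = mB sinθ.
τ = (0.0397)(0.142)·sin90° = 0.005637 N·m.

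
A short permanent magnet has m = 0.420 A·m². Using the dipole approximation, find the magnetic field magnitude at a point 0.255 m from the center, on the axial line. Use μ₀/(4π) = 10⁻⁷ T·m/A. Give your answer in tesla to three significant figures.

B ≈ 5.07×10⁻⁶ T

On axis B = (μ₀/4π)·2m/r³.
B = 2·(10⁻⁷)·(0.420) / (0.255)³ = 5.066×10⁻⁶ T.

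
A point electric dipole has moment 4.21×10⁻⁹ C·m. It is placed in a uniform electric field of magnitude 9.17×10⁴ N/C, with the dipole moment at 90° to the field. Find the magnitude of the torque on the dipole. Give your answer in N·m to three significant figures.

Torque on an electric dipole: τ = pE sinθ.
τ = (4.21×10⁻⁹)(9.17×10⁴)·sin90° = 3.861×10⁻⁴ N·m.

τ ≈ 3.86×10⁻⁴ N·m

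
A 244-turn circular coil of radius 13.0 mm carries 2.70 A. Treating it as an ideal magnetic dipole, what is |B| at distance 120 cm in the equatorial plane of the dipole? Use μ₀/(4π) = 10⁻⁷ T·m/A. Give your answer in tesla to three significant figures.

m = NIA = NIπa² = 244·(2.70)·π·(0.0130)² = 0.3498 A·m².
In the equatorial plane B = (μ₀/4π)·m/r³ (half the axial value).
B = (10⁻⁷)·(0.3498) / (1.20)³ = 2.024×10⁻⁸ T.

B ≈ 2.02×10⁻⁸ T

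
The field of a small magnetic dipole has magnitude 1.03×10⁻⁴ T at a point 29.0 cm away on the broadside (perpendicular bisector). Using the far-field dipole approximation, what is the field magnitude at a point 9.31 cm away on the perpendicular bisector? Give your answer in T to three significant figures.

B ≈ 0.00311 T

Dipole fields scale as 1/r³ in the far field; the geometry is the same at both points.
B₂ = B₁ · (r₁/r₂)³ = 1.03×10⁻⁴ · (29.0/9.31)³.
(r₁/r₂)³ = (3.115)³ = 30.22.
B₂ ≈ 0.003113 T.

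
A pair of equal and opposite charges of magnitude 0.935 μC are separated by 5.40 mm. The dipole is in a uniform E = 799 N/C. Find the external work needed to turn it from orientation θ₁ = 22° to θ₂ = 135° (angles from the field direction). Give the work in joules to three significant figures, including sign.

W ≈ 6.59×10⁻⁶ J

Dipole moment p = qd = (9.35×10⁻⁷ C)(0.00540 m) = 5.049×10⁻⁹ C·m.
W_ext = ΔU = U(θ₂) − U(θ₁) = −pE cosθ₂ − (−pE cosθ₁) = pE(cosθ₁ − cosθ₂).
W = (5.049×10⁻⁹)(799)·(cos22° − cos135°) = (4.034×10⁻⁶)·(+1.6343) = 6.593×10⁻⁶ J.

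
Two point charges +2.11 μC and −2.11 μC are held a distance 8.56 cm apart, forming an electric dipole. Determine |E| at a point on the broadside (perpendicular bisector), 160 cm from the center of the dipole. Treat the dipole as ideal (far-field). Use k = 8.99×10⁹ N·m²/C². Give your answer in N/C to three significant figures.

Dipole moment p = qd = (2.11×10⁻⁶ C)(0.0856 m) = 1.806×10⁻⁷ C·m.
In the equatorial plane E = kp/r³.
E = (8.99×10⁹)(1.806×10⁻⁷) / (1.60)³ = 396.4 N/C.

E ≈ 396 N/C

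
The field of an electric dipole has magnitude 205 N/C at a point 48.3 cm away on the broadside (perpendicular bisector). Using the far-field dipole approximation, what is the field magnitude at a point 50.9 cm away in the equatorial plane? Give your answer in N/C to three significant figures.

Dipole fields scale as 1/r³ in the far field; the geometry is the same at both points.
E₂ = E₁ · (r₁/r₂)³ = 205 · (48.3/50.9)³.
(r₁/r₂)³ = (0.9489)³ = 0.8545.
E₂ ≈ 175.2 N/C.

E ≈ 175 N/C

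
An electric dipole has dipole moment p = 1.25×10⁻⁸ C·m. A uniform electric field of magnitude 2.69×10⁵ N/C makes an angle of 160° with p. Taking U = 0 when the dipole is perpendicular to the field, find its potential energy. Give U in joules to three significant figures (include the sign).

U = −p·E = −pE cosθ.
U = −(1.25×10⁻⁸)(2.69×10⁵)·cos160° = 0.003160 J.

U ≈ 0.00316 J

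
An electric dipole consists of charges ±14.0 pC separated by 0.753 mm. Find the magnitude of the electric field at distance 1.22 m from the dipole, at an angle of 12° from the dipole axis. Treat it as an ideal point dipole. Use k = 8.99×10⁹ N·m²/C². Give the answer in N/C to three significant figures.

E ≈ 1.03×10⁻⁴ N/C

Dipole moment p = qd = (1.40×10⁻¹¹ C)(7.53×10⁻⁴ m) = 1.054×10⁻¹⁴ C·m.
At angle θ the dipole field magnitude is E = (kp/r³)·√(1 + 3cos²θ).
kp/r³ = (8.99×10⁹)(1.054×10⁻¹⁴) / (1.22)³ = 5.218×10⁻⁵ N/C.
√(1 + 3cos²12°) = √(1 + 3·0.9568) = √3.8703 ≈ 1.9673.
E ≈ 5.218×10⁻⁵ × 1.967 = 1.027×10⁻⁴ N/C.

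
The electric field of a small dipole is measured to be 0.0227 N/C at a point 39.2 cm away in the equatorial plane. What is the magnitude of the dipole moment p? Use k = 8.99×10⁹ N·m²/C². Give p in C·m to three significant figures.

In the equatorial plane E = kp/r³, so p = Er³/(k).
p = (0.0227)·(0.392)³ / (8.99×10⁹) = 1.521×10⁻¹³ C·m.

p ≈ 1.52×10⁻¹³ C·m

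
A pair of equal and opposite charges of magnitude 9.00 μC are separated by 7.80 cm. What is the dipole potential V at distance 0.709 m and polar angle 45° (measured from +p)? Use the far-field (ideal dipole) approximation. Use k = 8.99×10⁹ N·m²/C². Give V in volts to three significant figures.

V ≈ 8880 V

Dipole moment p = qd = (9.00×10⁻⁶ C)(0.0780 m) = 7.02×10⁻⁷ C·m.
The dipole potential is V = kp cosθ / r².
V = (8.99×10⁹)(7.02×10⁻⁷)·cos45° / (0.709)² = 8877 V.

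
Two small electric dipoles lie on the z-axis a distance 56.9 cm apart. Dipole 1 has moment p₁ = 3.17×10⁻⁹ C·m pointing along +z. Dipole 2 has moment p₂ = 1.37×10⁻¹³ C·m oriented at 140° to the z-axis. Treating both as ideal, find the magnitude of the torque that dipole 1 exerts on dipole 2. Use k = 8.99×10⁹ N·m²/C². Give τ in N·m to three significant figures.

τ ≈ 2.72×10⁻¹¹ N·m

The second dipole sits on the axis of the first, so the field there is axial: E₁ = 2kp₁/r³ along +z.
E₁ = 2(8.99×10⁹)(3.17×10⁻⁹)/(0.569)³ = 309.4 N/C.
Torque on the second dipole: τ = p₂ E₁ sinθ.
τ = (1.37×10⁻¹³)(309.4)·sin140° = 2.725×10⁻¹¹ N·m.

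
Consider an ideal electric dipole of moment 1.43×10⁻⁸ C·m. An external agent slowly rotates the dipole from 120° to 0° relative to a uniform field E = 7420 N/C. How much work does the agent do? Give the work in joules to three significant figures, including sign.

W ≈ -1.59×10⁻⁴ J

W_ext = ΔU = U(θ₂) − U(θ₁) = −pE cosθ₂ − (−pE cosθ₁) = pE(cosθ₁ − cosθ₂).
W = (1.43×10⁻⁸)(7420)·(cos120° − cos0°) = (1.061×10⁻⁴)·(-1.5000) = -1.592×10⁻⁴ J.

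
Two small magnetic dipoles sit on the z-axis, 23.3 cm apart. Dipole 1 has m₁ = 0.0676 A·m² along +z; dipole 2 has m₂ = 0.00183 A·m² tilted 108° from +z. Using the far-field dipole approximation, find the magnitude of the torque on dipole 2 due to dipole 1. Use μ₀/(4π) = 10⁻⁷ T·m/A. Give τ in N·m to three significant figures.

τ ≈ 1.86×10⁻⁹ N·m

Dipole B is on the axis of dipole A, so B₁ there is axial: B₁ = (μ₀/4π)·2m₁/r³ along +z.
B₁ = 2(10⁻⁷)(0.0676)/(0.233)³ = 1.069×10⁻⁶ T.
τ = m₂ B₁ sinθ.
τ = (0.00183)(1.069×10⁻⁶)·sin108° = 1.860×10⁻⁹ N·m.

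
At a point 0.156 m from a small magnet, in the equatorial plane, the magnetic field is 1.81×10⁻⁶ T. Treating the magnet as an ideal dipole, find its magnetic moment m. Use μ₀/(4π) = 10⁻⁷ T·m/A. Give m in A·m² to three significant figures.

m ≈ 0.0687 A·m²

In the equatorial plane B = (μ₀/4π)·m/r³, so m = Br³·4π/(μ₀).
m = (1.81×10⁻⁶)·(0.156)³ / (10⁻⁷) = 0.06872 A·m².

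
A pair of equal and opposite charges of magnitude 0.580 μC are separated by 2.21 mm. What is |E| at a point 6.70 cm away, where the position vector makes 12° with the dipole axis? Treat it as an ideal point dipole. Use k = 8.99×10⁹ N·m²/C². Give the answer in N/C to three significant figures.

Dipole moment p = qd = (5.80×10⁻⁷ C)(0.00221 m) = 1.282×10⁻⁹ C·m.
At angle θ the dipole field magnitude is E = (kp/r³)·√(1 + 3cos²θ).
kp/r³ = (8.99×10⁹)(1.282×10⁻⁹) / (0.0670)³ = 3.832×10⁴ N/C.
√(1 + 3cos²12°) = √(1 + 3·0.9568) = √3.8703 ≈ 1.9673.
E ≈ 3.832×10⁴ × 1.967 = 7.539×10⁴ N/C.

E ≈ 7.54×10⁴ N/C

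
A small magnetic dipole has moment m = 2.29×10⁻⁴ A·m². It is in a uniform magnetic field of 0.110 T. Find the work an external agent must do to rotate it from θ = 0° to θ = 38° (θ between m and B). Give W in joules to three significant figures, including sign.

W_ext = ΔU = −mB cosθ₂ + mB cosθ₁ = mB(cosθ₁ − cosθ₂).
W = (2.29×10⁻⁴)(0.110)·(cos0° − cos38°) = (2.519×10⁻⁵)·(+0.2120) = 5.340×10⁻⁶ J.

W ≈ 5.34×10⁻⁶ J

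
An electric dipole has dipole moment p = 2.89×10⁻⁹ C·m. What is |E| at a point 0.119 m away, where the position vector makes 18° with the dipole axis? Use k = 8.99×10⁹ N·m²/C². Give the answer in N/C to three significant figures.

E ≈ 2.97×10⁴ N/C

At angle θ the dipole field magnitude is E = (kp/r³)·√(1 + 3cos²θ).
kp/r³ = (8.99×10⁹)(2.89×10⁻⁹) / (0.119)³ = 1.542×10⁴ N/C.
√(1 + 3cos²18°) = √(1 + 3·0.9045) = √3.7135 ≈ 1.9271.
E ≈ 1.542×10⁴ × 1.927 = 2.971×10⁴ N/C.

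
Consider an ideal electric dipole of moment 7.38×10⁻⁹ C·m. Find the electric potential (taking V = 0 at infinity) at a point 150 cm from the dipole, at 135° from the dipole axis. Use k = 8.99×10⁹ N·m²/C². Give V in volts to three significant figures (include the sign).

The dipole potential is V = kp cosθ / r².
V = (8.99×10⁹)(7.38×10⁻⁹)·cos135° / (1.50)² = -20.85 V.

V ≈ -20.9 V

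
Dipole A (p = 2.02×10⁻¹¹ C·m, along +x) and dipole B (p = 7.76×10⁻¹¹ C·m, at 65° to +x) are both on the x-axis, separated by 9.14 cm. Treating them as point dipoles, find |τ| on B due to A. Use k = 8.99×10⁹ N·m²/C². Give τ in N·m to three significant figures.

The second dipole sits on the axis of the first, so the field there is axial: E₁ = 2kp₁/r³ along +x.
E₁ = 2(8.99×10⁹)(2.02×10⁻¹¹)/(0.0914)³ = 475.7 N/C.
Torque on the second dipole: τ = p₂ E₁ sinθ.
τ = (7.76×10⁻¹¹)(475.7)·sin65° = 3.345×10⁻⁸ N·m.

τ ≈ 3.35×10⁻⁸ N·m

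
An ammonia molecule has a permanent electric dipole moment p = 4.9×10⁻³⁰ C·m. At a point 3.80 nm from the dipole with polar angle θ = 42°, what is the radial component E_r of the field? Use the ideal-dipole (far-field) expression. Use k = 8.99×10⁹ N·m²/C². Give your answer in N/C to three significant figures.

For a dipole, E_r = (2kp cosθ)/r³.
kp/r³ = (8.99×10⁹)(4.90×10⁻³⁰)/(3.80×10⁻⁹)³ = 8.028×10⁵ N/C.
E_r = 2·8.028×10⁵·cos42° = 1.193×10⁶ N/C.

E_r ≈ 1.19×10⁶ N/C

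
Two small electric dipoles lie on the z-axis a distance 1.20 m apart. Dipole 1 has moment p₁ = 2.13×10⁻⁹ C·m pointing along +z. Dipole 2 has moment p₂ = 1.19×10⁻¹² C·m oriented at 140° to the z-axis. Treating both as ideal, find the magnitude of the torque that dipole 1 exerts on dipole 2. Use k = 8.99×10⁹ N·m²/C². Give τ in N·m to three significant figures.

The second dipole sits on the axis of the first, so the field there is axial: E₁ = 2kp₁/r³ along +z.
E₁ = 2(8.99×10⁹)(2.13×10⁻⁹)/(1.20)³ = 22.16 N/C.
Torque on the second dipole: τ = p₂ E₁ sinθ.
τ = (1.19×10⁻¹²)(22.16)·sin140° = 1.695×10⁻¹¹ N·m.

τ ≈ 1.70×10⁻¹¹ N·m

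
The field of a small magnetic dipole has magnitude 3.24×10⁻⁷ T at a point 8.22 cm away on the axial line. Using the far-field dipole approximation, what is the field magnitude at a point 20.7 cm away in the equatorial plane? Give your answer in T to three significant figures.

B ≈ 1.01×10⁻⁸ T

Dipole fields scale as 1/r³ in the far field.
The axial field is twice the equatorial field at the same r, so the geometry factor is 1/2.
B₂ = B₁ · (1/2) · (r₁/r₂)³ = 3.24×10⁻⁷ · 0.5 · (8.22/20.7)³.
(r₁/r₂)³ = (0.3971)³ = 0.06262.
B₂ ≈ 1.014×10⁻⁸ T.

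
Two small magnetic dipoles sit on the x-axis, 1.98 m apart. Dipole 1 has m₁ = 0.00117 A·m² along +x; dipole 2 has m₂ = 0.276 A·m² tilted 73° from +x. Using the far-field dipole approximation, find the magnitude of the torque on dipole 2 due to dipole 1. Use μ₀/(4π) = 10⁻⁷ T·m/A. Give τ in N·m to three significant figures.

τ ≈ 7.96×10⁻¹² N·m

Dipole B is on the axis of dipole A, so B₁ there is axial: B₁ = (μ₀/4π)·2m₁/r³ along +x.
B₁ = 2(10⁻⁷)(0.00117)/(1.98)³ = 3.015×10⁻¹¹ T.
τ = m₂ B₁ sinθ.
τ = (0.276)(3.015×10⁻¹¹)·sin73° = 7.957×10⁻¹² N·m.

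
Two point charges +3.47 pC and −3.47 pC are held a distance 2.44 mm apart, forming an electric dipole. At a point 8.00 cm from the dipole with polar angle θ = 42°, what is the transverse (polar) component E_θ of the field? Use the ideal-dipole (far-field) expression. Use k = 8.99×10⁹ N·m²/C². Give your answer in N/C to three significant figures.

E_θ ≈ 0.0995 N/C

Dipole moment p = qd = (3.47×10⁻¹² C)(0.00244 m) = 8.467×10⁻¹⁵ C·m.
For a dipole, E_θ = (kp sinθ)/r³.
kp/r³ = (8.99×10⁹)(8.467×10⁻¹⁵)/(0.0800)³ = 0.1487 N/C.
E_θ = 0.1487·sin42° = 0.09948 N/C.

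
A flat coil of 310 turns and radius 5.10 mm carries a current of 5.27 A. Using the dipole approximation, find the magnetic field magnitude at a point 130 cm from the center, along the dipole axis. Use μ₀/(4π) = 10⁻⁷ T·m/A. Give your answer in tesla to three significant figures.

B ≈ 1.22×10⁻⁸ T

m = NIA = NIπa² = 310·(5.27)·π·(0.00510)² = 0.1335 A·m².
On axis B = (μ₀/4π)·2m/r³.
B = 2·(10⁻⁷)·(0.1335) / (1.30)³ = 1.215×10⁻⁸ T.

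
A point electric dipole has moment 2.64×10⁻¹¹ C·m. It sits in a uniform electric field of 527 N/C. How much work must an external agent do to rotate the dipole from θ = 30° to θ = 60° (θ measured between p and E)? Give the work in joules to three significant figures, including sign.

W_ext = ΔU = U(θ₂) − U(θ₁) = −pE cosθ₂ − (−pE cosθ₁) = pE(cosθ₁ − cosθ₂).
W = (2.64×10⁻¹¹)(527)·(cos30° − cos60°) = (1.391×10⁻⁸)·(+0.3660) = 5.092×10⁻⁹ J.

W ≈ 5.09×10⁻⁹ J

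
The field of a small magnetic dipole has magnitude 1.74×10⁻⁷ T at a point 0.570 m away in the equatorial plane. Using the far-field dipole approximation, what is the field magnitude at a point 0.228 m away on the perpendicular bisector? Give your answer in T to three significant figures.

B ≈ 2.72×10⁻⁶ T

Dipole fields scale as 1/r³ in the far field; the geometry is the same at both points.
B₂ = B₁ · (r₁/r₂)³ = 1.74×10⁻⁷ · (0.570/0.228)³.
(r₁/r₂)³ = (2.5)³ = 15.62.
B₂ ≈ 2.719×10⁻⁶ T.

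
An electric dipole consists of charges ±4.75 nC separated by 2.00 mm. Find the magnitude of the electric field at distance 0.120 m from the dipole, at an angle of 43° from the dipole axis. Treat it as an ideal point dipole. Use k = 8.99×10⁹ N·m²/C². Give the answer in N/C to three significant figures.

Dipole moment p = qd = (4.75×10⁻⁹ C)(0.00200 m) = 9.50×10⁻¹² C·m.
At angle θ the dipole field magnitude is E = (kp/r³)·√(1 + 3cos²θ).
kp/r³ = (8.99×10⁹)(9.50×10⁻¹²) / (0.120)³ = 49.42 N/C.
√(1 + 3cos²43°) = √(1 + 3·0.5349) = √2.6046 ≈ 1.6139.
E ≈ 49.42 × 1.614 = 79.77 N/C.

E ≈ 79.8 N/C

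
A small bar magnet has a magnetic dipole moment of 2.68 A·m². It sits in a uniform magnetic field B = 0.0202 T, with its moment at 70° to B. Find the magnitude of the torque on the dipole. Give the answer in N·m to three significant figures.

τ ≈ 0.0509 N·m

Torque on a magnetic dipole: τ = mB sinθ.
τ = (2.68)(0.0202)·sin70° = 0.05087 N·m.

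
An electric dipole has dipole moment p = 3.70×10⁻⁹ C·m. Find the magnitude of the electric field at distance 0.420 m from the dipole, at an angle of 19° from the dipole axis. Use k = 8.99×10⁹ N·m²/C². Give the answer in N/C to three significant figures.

At angle θ the dipole field magnitude is E = (kp/r³)·√(1 + 3cos²θ).
kp/r³ = (8.99×10⁹)(3.70×10⁻⁹) / (0.420)³ = 449.0 N/C.
√(1 + 3cos²19°) = √(1 + 3·0.8940) = √3.6820 ≈ 1.9189.
E ≈ 449.0 × 1.919 = 861.5 N/C.

E ≈ 862 N/C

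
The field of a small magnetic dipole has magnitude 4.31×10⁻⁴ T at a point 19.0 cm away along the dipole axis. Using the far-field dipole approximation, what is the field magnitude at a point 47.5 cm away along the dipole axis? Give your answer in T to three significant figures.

Dipole fields scale as 1/r³ in the far field; the geometry is the same at both points.
B₂ = B₁ · (r₁/r₂)³ = 4.31×10⁻⁴ · (19.0/47.5)³.
(r₁/r₂)³ = (0.4)³ = 0.064.
B₂ ≈ 2.758×10⁻⁵ T.

B ≈ 2.76×10⁻⁵ T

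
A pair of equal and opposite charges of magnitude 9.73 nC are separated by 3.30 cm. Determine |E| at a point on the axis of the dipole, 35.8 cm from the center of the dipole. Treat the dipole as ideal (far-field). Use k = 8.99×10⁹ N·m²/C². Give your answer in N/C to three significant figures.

Dipole moment p = qd = (9.73×10⁻⁹ C)(0.0330 m) = 3.211×10⁻¹⁰ C·m.
On the dipole axis E = 2kp/r³.
E = 2·(8.99×10⁹)(3.211×10⁻¹⁰) / (0.358)³ = 125.8 N/C.

E ≈ 126 N/C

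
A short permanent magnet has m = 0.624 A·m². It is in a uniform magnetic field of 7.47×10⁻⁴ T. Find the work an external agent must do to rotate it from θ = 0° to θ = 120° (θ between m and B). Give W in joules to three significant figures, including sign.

W ≈ 6.99×10⁻⁴ J

W_ext = ΔU = −mB cosθ₂ + mB cosθ₁ = mB(cosθ₁ − cosθ₂).
W = (0.624)(7.47×10⁻⁴)·(cos0° − cos120°) = (4.661×10⁻⁴)·(+1.5000) = 6.992×10⁻⁴ J.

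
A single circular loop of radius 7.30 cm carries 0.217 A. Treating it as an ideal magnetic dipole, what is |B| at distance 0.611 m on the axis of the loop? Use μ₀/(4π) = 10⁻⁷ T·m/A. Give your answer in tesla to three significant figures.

Magnetic moment m = IA = Iπa² = (0.217)·π·(0.0730)² = 0.003633 A·m².
On axis B = (μ₀/4π)·2m/r³.
B = 2·(10⁻⁷)·(0.003633) / (0.611)³ = 3.185×10⁻⁹ T.

B ≈ 3.19×10⁻⁹ T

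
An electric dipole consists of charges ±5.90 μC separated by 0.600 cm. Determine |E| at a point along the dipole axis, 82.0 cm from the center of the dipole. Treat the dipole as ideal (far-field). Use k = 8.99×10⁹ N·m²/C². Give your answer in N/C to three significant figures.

Dipole moment p = qd = (5.90×10⁻⁶ C)(0.00600 m) = 3.54×10⁻⁸ C·m.
On the dipole axis E = 2kp/r³.
E = 2·(8.99×10⁹)(3.54×10⁻⁸) / (0.820)³ = 1154 N/C.

E ≈ 1150 N/C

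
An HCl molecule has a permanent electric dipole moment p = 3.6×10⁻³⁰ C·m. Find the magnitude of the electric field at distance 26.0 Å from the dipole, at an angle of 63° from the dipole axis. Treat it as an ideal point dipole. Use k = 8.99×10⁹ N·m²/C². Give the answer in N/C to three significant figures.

At angle θ the dipole field magnitude is E = (kp/r³)·√(1 + 3cos²θ).
kp/r³ = (8.99×10⁹)(3.60×10⁻³⁰) / (2.60×10⁻⁹)³ = 1.841×10⁶ N/C.
√(1 + 3cos²63°) = √(1 + 3·0.2061) = √1.6183 ≈ 1.2721.
E ≈ 1.841×10⁶ × 1.272 = 2.342×10⁶ N/C.

E ≈ 2.34×10⁶ N/C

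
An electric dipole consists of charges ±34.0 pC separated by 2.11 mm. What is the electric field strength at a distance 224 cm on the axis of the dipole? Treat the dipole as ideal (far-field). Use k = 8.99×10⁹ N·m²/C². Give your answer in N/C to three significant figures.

Dipole moment p = qd = (3.40×10⁻¹¹ C)(0.00211 m) = 7.174×10⁻¹⁴ C·m.
On the dipole axis E = 2kp/r³.
E = 2·(8.99×10⁹)(7.174×10⁻¹⁴) / (2.24)³ = 1.148×10⁻⁴ N/C.

E ≈ 1.15×10⁻⁴ N/C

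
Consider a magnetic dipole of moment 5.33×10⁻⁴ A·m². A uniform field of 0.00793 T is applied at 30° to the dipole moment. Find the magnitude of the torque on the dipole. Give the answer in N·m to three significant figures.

τ ≈ 2.11×10⁻⁶ N·m

Torque on a magnetic dipole: τ = mB sinθ.
τ = (5.33×10⁻⁴)(0.00793)·sin30° = 2.113×10⁻⁶ N·m.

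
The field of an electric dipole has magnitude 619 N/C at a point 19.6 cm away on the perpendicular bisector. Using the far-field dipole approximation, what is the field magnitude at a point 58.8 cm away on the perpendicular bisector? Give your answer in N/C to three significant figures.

Dipole fields scale as 1/r³ in the far field; the geometry is the same at both points.
E₂ = E₁ · (r₁/r₂)³ = 619 · (19.6/58.8)³.
(r₁/r₂)³ = (0.3333)³ = 0.03704.
E₂ ≈ 22.93 N/C.

E ≈ 22.9 N/C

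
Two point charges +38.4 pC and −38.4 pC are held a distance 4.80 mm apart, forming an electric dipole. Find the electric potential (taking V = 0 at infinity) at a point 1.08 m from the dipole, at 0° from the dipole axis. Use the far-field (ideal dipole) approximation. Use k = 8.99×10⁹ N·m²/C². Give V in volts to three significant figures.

V ≈ 0.00142 V

Dipole moment p = qd = (3.84×10⁻¹¹ C)(0.00480 m) = 1.843×10⁻¹³ C·m.
The dipole potential is V = kp cosθ / r².
V = (8.99×10⁹)(1.843×10⁻¹³)·cos0° / (1.08)² = 0.001420 V.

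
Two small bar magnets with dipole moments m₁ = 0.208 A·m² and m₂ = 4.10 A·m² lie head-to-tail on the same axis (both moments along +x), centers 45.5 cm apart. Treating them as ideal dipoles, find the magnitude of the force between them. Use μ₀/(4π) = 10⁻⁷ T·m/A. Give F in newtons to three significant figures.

On-axis B of dipole 1: B = (μ₀/4π)·2m₁/r³. Force on dipole 2: F = m₂·dB/dr.
dB/dr = −(μ₀/4π)·6m₁/r⁴, so |F| = (μ₀/4π)·6m₁m₂/r⁴.
F = 6(10⁻⁷)(0.208)(4.10)/(0.455)⁴ = 1.194×10⁻⁵ N.

F ≈ 1.19×10⁻⁵ N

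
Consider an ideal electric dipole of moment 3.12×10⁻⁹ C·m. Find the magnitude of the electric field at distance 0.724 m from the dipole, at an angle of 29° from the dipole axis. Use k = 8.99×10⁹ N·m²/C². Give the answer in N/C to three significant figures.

E ≈ 134 N/C

At angle θ the dipole field magnitude is E = (kp/r³)·√(1 + 3cos²θ).
kp/r³ = (8.99×10⁹)(3.12×10⁻⁹) / (0.724)³ = 73.91 N/C.
√(1 + 3cos²29°) = √(1 + 3·0.7650) = √3.2949 ≈ 1.8152.
E ≈ 73.91 × 1.815 = 134.2 N/C.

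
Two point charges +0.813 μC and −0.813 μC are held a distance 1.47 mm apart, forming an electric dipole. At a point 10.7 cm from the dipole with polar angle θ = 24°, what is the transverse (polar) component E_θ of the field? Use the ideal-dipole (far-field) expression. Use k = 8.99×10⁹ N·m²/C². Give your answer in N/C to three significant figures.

E_θ ≈ 3570 N/C

Dipole moment p = qd = (8.13×10⁻⁷ C)(0.00147 m) = 1.195×10⁻⁹ C·m.
For a dipole, E_θ = (kp sinθ)/r³.
kp/r³ = (8.99×10⁹)(1.195×10⁻⁹)/(0.107)³ = 8770 N/C.
E_θ = 8770·sin24° = 3567 N/C.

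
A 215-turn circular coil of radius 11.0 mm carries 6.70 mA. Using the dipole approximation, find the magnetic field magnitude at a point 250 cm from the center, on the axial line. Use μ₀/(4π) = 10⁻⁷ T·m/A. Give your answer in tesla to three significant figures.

m = NIA = NIπa² = 215·(0.00670)·π·(0.0110)² = 5.476×10⁻⁴ A·m².
On axis B = (μ₀/4π)·2m/r³.
B = 2·(10⁻⁷)·(5.476×10⁻⁴) / (2.50)³ = 7.009×10⁻¹² T.

B ≈ 7.01×10⁻¹² T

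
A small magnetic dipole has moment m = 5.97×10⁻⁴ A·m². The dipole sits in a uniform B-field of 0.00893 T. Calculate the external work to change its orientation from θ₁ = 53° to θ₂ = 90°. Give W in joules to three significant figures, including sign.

W ≈ 3.21×10⁻⁶ J

W_ext = ΔU = −mB cosθ₂ + mB cosθ₁ = mB(cosθ₁ − cosθ₂).
W = (5.97×10⁻⁴)(0.00893)·(cos53° − cos90°) = (5.331×10⁻⁶)·(+0.6018) = 3.208×10⁻⁶ J.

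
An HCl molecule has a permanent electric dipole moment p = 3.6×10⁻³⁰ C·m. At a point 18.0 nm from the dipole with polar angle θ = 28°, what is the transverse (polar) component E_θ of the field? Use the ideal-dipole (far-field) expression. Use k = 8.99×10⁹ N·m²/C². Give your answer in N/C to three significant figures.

E_θ ≈ 2610 N/C

For a dipole, E_θ = (kp sinθ)/r³.
kp/r³ = (8.99×10⁹)(3.60×10⁻³⁰)/(1.80×10⁻⁸)³ = 5549 N/C.
E_θ = 5549·sin28° = 2605 N/C.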